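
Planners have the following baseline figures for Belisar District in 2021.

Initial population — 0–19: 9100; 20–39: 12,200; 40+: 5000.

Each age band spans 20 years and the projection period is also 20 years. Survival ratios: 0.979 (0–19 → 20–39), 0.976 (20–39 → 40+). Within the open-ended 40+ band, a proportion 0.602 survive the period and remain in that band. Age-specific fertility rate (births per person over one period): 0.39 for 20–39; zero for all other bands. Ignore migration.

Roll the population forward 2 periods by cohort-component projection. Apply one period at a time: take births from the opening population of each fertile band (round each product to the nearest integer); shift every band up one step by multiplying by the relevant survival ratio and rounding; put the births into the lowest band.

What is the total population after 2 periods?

Numbering the bands 1..3 from youngest to oldest:
Period 1:
Births: 12200 × 0.39 = 4758
Band 2: 9100 × 0.979 = 8909
Band 3: 12200 × 0.976 + 5000 × 0.602 = 11907 + 3010 = 14917
Giving 4758 / 8909 / 14917.
Period 2:
Births: 8909 × 0.39 = 3475
Band 2: 4758 × 0.979 = 4658
Band 3: 8909 × 0.976 + 14917 × 0.602 = 8695 + 8980 = 17675
Giving 3475 / 4658 / 17675.
Total after period 2: 3475 + 4658 + 17675 = 25808

25808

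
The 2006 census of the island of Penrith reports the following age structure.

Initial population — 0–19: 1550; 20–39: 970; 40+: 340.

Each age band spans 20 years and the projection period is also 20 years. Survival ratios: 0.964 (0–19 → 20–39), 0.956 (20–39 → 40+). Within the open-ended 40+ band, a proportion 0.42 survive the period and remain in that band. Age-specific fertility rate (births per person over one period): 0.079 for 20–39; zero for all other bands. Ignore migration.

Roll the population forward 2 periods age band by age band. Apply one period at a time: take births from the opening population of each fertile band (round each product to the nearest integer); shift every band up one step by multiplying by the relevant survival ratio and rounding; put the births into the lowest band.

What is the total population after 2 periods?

(Bands numbered youngest = 1 to oldest = 3.)
Period 1:
Births: 970 * 0.079 = 77
Band 2: 1550 * 0.964 = 1494
Band 3: 970 * 0.956 + 340 * 0.42 = 927 + 143 = 1070
Population now: 0–19=77, 20–39=1494, 40+=1070
Period 2:
Births: 1494 * 0.079 = 118
Band 2: 77 * 0.964 = 74
Band 3: 1494 * 0.956 + 1070 * 0.42 = 1428 + 449 = 1877
Population now: 0–19=118, 20–39=74, 40+=1877
Total after period 2: 118 + 74 + 1877 = 2069

2069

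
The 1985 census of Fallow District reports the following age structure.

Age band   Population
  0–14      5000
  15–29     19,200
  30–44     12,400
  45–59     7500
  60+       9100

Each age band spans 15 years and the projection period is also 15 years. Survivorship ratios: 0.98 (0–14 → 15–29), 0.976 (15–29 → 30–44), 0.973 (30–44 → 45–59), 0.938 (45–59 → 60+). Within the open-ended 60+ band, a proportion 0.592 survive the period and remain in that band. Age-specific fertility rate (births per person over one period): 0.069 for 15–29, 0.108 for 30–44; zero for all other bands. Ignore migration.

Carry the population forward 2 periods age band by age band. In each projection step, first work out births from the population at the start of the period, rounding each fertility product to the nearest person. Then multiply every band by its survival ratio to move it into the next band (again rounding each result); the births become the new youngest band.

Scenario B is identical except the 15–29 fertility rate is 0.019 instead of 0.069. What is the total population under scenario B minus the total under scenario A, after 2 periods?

-1186

Numbering the groups 1..5 from youngest to oldest:
After projecting period 1:
Births: 19200 × 0.069 = 1325 ; 12400 × 0.108 = 1339 → 2664
Group 2: 5000 × 0.98 = 4900
Group 3: 19200 × 0.976 = 18739
Group 4: 12400 × 0.973 = 12065
Group 5: 7500 × 0.938 + 9100 × 0.592 = 7035 + 5387 = 12422
Population now: 0–14=2664, 15–29=4900, 30–44=18739, 45–59=12065, 60+=12422
After projecting period 2:
Births: 4900 × 0.069 = 338 ; 18739 × 0.108 = 2024 → 2362
Group 2: 2664 × 0.98 = 2611
Group 3: 4900 × 0.976 = 4782
Group 4: 18739 × 0.973 = 18233
Group 5: 12065 × 0.938 + 12422 × 0.592 = 11317 + 7354 = 18671
Population now: 0–14=2362, 15–29=2611, 30–44=4782, 45–59=18233, 60+=18671
Scenario A total after 2 periods: 46659
Scenario B projection —
After projecting period 1:
Births: 19200 × 0.019 = 365 ; 12400 × 0.108 = 1339 → 1704
Group 2: 5000 × 0.98 = 4900
Group 3: 19200 × 0.976 = 18739
Group 4: 12400 × 0.973 = 12065
Group 5: 7500 × 0.938 + 9100 × 0.592 = 7035 + 5387 = 12422
Population now: 0–14=1704, 15–29=4900, 30–44=18739, 45–59=12065, 60+=12422
After projecting period 2:
Births: 4900 × 0.019 = 93 ; 18739 × 0.108 = 2024 → 2117
Group 2: 1704 × 0.98 = 1670
Group 3: 4900 × 0.976 = 4782
Group 4: 18739 × 0.973 = 18233
Group 5: 12065 × 0.938 + 12422 × 0.592 = 11317 + 7354 = 18671
Population now: 0–14=2117, 15–29=1670, 30–44=4782, 45–59=18233, 60+=18671
Scenario B total after 2 periods: 45473
Difference B − A = 45473 − 46659 = -1186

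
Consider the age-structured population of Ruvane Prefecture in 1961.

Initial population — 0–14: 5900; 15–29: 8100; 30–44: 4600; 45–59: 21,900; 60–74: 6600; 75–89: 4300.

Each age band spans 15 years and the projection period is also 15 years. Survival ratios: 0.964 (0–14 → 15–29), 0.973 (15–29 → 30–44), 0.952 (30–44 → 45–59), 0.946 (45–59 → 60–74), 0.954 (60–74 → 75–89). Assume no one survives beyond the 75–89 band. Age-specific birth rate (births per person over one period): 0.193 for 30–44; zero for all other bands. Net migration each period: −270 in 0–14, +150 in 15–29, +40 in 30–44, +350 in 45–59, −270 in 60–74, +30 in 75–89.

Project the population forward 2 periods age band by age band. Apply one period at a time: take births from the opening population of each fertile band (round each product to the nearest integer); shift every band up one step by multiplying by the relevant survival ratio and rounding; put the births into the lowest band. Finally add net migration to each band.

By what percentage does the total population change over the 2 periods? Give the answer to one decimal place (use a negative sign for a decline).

[period 1]
Births: 4600 × 0.193 = 888
15–29: 5900 × 0.964 = 5688
30–44: 8100 × 0.973 = 7881
45–59: 4600 × 0.952 = 4379
60–74: 21900 × 0.946 = 20717
75–89: 6600 × 0.954 = 6296
Net migration: 0–14 − 270 → 618; 15–29 + 150 → 5838; 30–44 + 40 → 7921; 45–59 + 350 → 4729; 60–74 − 270 → 20447; 75–89 + 30 → 6326
End of period: [618, 5838, 7921, 4729, 20447, 6326]
[period 2]
Births: 7921 × 0.193 = 1529
15–29: 618 × 0.964 = 596
30–44: 5838 × 0.973 = 5680
45–59: 7921 × 0.952 = 7541
60–74: 4729 × 0.946 = 4474
75–89: 20447 × 0.954 = 19506
Net migration: 0–14 − 270 → 1259; 15–29 + 150 → 746; 30–44 + 40 → 5720; 45–59 + 350 → 7891; 60–74 − 270 → 4204; 75–89 + 30 → 19536
End of period: [1259, 746, 5720, 7891, 4204, 19536]
Total: 51400 → 39356; change = -12044; percentage change = -23.4%

-23.4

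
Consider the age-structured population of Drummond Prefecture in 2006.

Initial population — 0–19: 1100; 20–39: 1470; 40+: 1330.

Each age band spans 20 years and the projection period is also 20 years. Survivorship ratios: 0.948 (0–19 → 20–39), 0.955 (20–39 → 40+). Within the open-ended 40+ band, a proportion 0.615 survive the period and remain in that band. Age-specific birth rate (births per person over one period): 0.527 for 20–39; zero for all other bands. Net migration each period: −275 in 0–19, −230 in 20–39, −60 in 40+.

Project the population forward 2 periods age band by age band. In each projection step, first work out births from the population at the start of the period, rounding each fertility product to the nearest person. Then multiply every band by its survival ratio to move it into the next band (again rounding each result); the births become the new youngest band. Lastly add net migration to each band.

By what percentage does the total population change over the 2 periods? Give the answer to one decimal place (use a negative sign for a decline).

-37.4

After projecting period 1:
Births: 1470 * 0.527 = 775
20–39: 1100 * 0.948 = 1043
40+: 1470 * 0.955 + 1330 * 0.615 = 1404 + 818 = 2222
Net migration: 0–19 − 275 → 500; 20–39 − 230 → 813; 40+ − 60 → 2162
End of period: [500, 813, 2162]
After projecting period 2:
Births: 813 * 0.527 = 428
20–39: 500 * 0.948 = 474
40+: 813 * 0.955 + 2162 * 0.615 = 776 + 1330 = 2106
Net migration: 0–19 − 275 → 153; 20–39 − 230 → 244; 40+ − 60 → 2046
End of period: [153, 244, 2046]
Total: 3900 → 2443; change = -1457; percentage change = -37.4%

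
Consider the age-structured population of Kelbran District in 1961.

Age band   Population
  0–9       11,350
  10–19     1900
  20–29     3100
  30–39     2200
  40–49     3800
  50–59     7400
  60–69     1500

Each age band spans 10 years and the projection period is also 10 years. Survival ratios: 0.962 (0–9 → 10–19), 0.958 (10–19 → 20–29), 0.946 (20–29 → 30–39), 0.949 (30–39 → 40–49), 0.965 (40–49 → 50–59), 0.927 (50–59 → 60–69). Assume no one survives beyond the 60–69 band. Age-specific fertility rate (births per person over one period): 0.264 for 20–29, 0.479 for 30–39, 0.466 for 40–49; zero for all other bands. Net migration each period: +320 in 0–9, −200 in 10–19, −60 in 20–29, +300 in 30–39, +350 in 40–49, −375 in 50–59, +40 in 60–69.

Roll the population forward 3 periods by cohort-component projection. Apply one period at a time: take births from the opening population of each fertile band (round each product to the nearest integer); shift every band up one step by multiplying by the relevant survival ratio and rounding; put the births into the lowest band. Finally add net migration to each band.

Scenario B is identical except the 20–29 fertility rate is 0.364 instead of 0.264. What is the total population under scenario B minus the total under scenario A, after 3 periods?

Let group 1 be 0–9 through group 7 = 60–69.
[period 1]
Births: 3100 × 0.264 = 818  |  2200 × 0.479 = 1054  |  3800 × 0.466 = 1771 ⇒ total 3643
Group 2: 11350 × 0.962 = 10919
Group 3: 1900 × 0.958 = 1820
Group 4: 3100 × 0.946 = 2933
Group 5: 2200 × 0.949 = 2088
Group 6: 3800 × 0.965 = 3667
Group 7: 7400 × 0.927 = 6860
Net migration: Group 1 + 320 → 3963; Group 2 − 200 → 10719; Group 3 − 60 → 1760; Group 4 + 300 → 3233; Group 5 + 350 → 2438; Group 6 − 375 → 3292; Group 7 + 40 → 6900
End of period: [3963, 10719, 1760, 3233, 2438, 3292, 6900]
[period 2]
Births: 1760 × 0.264 = 465  |  3233 × 0.479 = 1549  |  2438 × 0.466 = 1136 ⇒ total 3150
Group 2: 3963 × 0.962 = 3812
Group 3: 10719 × 0.958 = 10269
Group 4: 1760 × 0.946 = 1665
Group 5: 3233 × 0.949 = 3068
Group 6: 2438 × 0.965 = 2353
Group 7: 3292 × 0.927 = 3052
Net migration: Group 1 + 320 → 3470; Group 2 − 200 → 3612; Group 3 − 60 → 10209; Group 4 + 300 → 1965; Group 5 + 350 → 3418; Group 6 − 375 → 1978; Group 7 + 40 → 3092
End of period: [3470, 3612, 10209, 1965, 3418, 1978, 3092]
[period 3]
Births: 10209 × 0.264 = 2695  |  1965 × 0.479 = 941  |  3418 × 0.466 = 1593 ⇒ total 5229
Group 2: 3470 × 0.962 = 3338
Group 3: 3612 × 0.958 = 3460
Group 4: 10209 × 0.946 = 9658
Group 5: 1965 × 0.949 = 1865
Group 6: 3418 × 0.965 = 3298
Group 7: 1978 × 0.927 = 1834
Net migration: Group 1 + 320 → 5549; Group 2 − 200 → 3138; Group 3 − 60 → 3400; Group 4 + 300 → 9958; Group 5 + 350 → 2215; Group 6 − 375 → 2923; Group 7 + 40 → 1874
End of period: [5549, 3138, 3400, 9958, 2215, 2923, 1874]
Scenario A total after 3 periods: 29057
Scenario B projection —
[period 1]
Births: 3100 × 0.364 = 1128  |  2200 × 0.479 = 1054  |  3800 × 0.466 = 1771 ⇒ total 3953
Group 2: 11350 × 0.962 = 10919
Group 3: 1900 × 0.958 = 1820
Group 4: 3100 × 0.946 = 2933
Group 5: 2200 × 0.949 = 2088
Group 6: 3800 × 0.965 = 3667
Group 7: 7400 × 0.927 = 6860
Net migration: Group 1 + 320 → 4273; Group 2 − 200 → 10719; Group 3 − 60 → 1760; Group 4 + 300 → 3233; Group 5 + 350 → 2438; Group 6 − 375 → 3292; Group 7 + 40 → 6900
End of period: [4273, 10719, 1760, 3233, 2438, 3292, 6900]
[period 2]
Births: 1760 × 0.364 = 641  |  3233 × 0.479 = 1549  |  2438 × 0.466 = 1136 ⇒ total 3326
Group 2: 4273 × 0.962 = 4111
Group 3: 10719 × 0.958 = 10269
Group 4: 1760 × 0.946 = 1665
Group 5: 3233 × 0.949 = 3068
Group 6: 2438 × 0.965 = 2353
Group 7: 3292 × 0.927 = 3052
Net migration: Group 1 + 320 → 3646; Group 2 − 200 → 3911; Group 3 − 60 → 10209; Group 4 + 300 → 1965; Group 5 + 350 → 3418; Group 6 − 375 → 1978; Group 7 + 40 → 3092
End of period: [3646, 3911, 10209, 1965, 3418, 1978, 3092]
[period 3]
Births: 10209 × 0.364 = 3716  |  1965 × 0.479 = 941  |  3418 × 0.466 = 1593 ⇒ total 6250
Group 2: 3646 × 0.962 = 3507
Group 3: 3911 × 0.958 = 3747
Group 4: 10209 × 0.946 = 9658
Group 5: 1965 × 0.949 = 1865
Group 6: 3418 × 0.965 = 3298
Group 7: 1978 × 0.927 = 1834
Net migration: Group 1 + 320 → 6570; Group 2 − 200 → 3307; Group 3 − 60 → 3687; Group 4 + 300 → 9958; Group 5 + 350 → 2215; Group 6 − 375 → 2923; Group 7 + 40 → 1874
End of period: [6570, 3307, 3687, 9958, 2215, 2923, 1874]
Scenario B total after 3 periods: 30534
Difference B − A = 30534 − 29057 = 1477

1477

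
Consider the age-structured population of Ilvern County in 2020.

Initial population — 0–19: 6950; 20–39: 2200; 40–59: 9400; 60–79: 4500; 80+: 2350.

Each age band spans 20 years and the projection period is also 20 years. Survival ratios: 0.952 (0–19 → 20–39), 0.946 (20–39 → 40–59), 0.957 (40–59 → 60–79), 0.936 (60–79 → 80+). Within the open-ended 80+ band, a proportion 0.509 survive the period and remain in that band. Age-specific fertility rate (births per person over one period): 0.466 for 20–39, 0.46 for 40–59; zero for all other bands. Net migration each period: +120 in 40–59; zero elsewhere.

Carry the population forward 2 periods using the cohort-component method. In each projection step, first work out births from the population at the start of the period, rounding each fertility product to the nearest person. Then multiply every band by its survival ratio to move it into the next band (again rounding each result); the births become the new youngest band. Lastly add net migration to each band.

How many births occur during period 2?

Numbering the bands 1..5 from youngest to oldest:
Period 1.
Births: 2200 × 0.466 = 1025, 9400 × 0.46 = 4324 — total 5349
Band 2: 6950 × 0.952 = 6616
Band 3: 2200 × 0.946 = 2081
Band 4: 9400 × 0.957 = 8996
Band 5: 4500 × 0.936 + 2350 × 0.509 = 4212 + 1196 = 5408
Net migration: Band 3 + 120 → 2201
End of period: [5349, 6616, 2201, 8996, 5408]
Period 2.
Births: 6616 × 0.466 = 3083, 2201 × 0.46 = 1012 — total 4095
Band 2: 5349 × 0.952 = 5092
Band 3: 6616 × 0.946 = 6259
Band 4: 2201 × 0.957 = 2106
Band 5: 8996 × 0.936 + 5408 × 0.509 = 8420 + 2753 = 11173
Net migration: Band 3 + 120 → 6379
End of period: [4095, 5092, 6379, 2106, 11173]

4095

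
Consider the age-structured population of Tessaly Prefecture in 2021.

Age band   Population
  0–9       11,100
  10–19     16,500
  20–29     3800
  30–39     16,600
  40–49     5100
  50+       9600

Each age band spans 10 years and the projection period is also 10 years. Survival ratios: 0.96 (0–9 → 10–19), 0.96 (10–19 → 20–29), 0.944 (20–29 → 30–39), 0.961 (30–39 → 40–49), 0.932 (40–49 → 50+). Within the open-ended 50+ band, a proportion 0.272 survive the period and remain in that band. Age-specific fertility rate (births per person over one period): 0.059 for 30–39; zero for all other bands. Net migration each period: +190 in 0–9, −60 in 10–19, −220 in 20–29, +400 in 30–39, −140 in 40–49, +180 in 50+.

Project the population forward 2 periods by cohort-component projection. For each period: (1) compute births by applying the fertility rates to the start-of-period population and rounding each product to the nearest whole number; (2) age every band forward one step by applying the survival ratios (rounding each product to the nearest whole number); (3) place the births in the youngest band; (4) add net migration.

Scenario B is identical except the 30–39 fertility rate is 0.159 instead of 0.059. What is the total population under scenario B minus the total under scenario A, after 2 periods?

1993

[period 1]
Births: 16600 * 0.059 = 979
10–19: 11100 * 0.96 = 10656
20–29: 16500 * 0.96 = 15840
30–39: 3800 * 0.944 = 3587
40–49: 16600 * 0.961 = 15953
50+: 5100 * 0.932 + 9600 * 0.272 = 4753 + 2611 = 7364
Net migration: 0–9 + 190 → 1169; 10–19 − 60 → 10596; 20–29 − 220 → 15620; 30–39 + 400 → 3987; 40–49 − 140 → 15813; 50+ + 180 → 7544
End of period: [1169, 10596, 15620, 3987, 15813, 7544]
[period 2]
Births: 3987 * 0.059 = 235
10–19: 1169 * 0.96 = 1122
20–29: 10596 * 0.96 = 10172
30–39: 15620 * 0.944 = 14745
40–49: 3987 * 0.961 = 3832
50+: 15813 * 0.932 + 7544 * 0.272 = 14738 + 2052 = 16790
Net migration: 0–9 + 190 → 425; 10–19 − 60 → 1062; 20–29 − 220 → 9952; 30–39 + 400 → 15145; 40–49 − 140 → 3692; 50+ + 180 → 16970
End of period: [425, 1062, 9952, 15145, 3692, 16970]
Scenario A total after 2 periods: 47246
Scenario B projection —
[period 1]
Births: 16600 * 0.159 = 2639
10–19: 11100 * 0.96 = 10656
20–29: 16500 * 0.96 = 15840
30–39: 3800 * 0.944 = 3587
40–49: 16600 * 0.961 = 15953
50+: 5100 * 0.932 + 9600 * 0.272 = 4753 + 2611 = 7364
Net migration: 0–9 + 190 → 2829; 10–19 − 60 → 10596; 20–29 − 220 → 15620; 30–39 + 400 → 3987; 40–49 − 140 → 15813; 50+ + 180 → 7544
End of period: [2829, 10596, 15620, 3987, 15813, 7544]
[period 2]
Births: 3987 * 0.159 = 634
10–19: 2829 * 0.96 = 2716
20–29: 10596 * 0.96 = 10172
30–39: 15620 * 0.944 = 14745
40–49: 3987 * 0.961 = 3832
50+: 15813 * 0.932 + 7544 * 0.272 = 14738 + 2052 = 16790
Net migration: 0–9 + 190 → 824; 10–19 − 60 → 2656; 20–29 − 220 → 9952; 30–39 + 400 → 15145; 40–49 − 140 → 3692; 50+ + 180 → 16970
End of period: [824, 2656, 9952, 15145, 3692, 16970]
Scenario B total after 2 periods: 49239
Difference B − A = 49239 − 47246 = 1993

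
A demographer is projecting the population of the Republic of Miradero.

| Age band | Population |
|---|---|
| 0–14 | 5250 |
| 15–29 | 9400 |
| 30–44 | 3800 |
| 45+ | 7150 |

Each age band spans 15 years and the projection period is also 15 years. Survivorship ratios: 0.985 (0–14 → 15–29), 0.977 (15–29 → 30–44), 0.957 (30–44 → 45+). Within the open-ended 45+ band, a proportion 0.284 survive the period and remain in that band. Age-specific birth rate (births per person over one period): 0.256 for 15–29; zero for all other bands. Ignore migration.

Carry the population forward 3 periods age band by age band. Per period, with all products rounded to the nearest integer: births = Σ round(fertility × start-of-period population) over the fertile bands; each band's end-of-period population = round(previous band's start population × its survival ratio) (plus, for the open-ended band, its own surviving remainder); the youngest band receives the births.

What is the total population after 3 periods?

12014

Call the groups 1 to 4, youngest first.
Period 1.
Births: 9400 × 0.256 = 2406
Group 2: 5250 × 0.985 = 5171
Group 3: 9400 × 0.977 = 9184
Group 4: 3800 × 0.957 + 7150 × 0.284 = 3637 + 2031 = 5668
Population now: 0–14=2406, 15–29=5171, 30–44=9184, 45+=5668
Period 2.
Births: 5171 × 0.256 = 1324
Group 2: 2406 × 0.985 = 2370
Group 3: 5171 × 0.977 = 5052
Group 4: 9184 × 0.957 + 5668 × 0.284 = 8789 + 1610 = 10399
Population now: 0–14=1324, 15–29=2370, 30–44=5052, 45+=10399
Period 3.
Births: 2370 × 0.256 = 607
Group 2: 1324 × 0.985 = 1304
Group 3: 2370 × 0.977 = 2315
Group 4: 5052 × 0.957 + 10399 × 0.284 = 4835 + 2953 = 7788
Population now: 0–14=607, 15–29=1304, 30–44=2315, 45+=7788
Total after period 3: 607 + 1304 + 2315 + 7788 = 12014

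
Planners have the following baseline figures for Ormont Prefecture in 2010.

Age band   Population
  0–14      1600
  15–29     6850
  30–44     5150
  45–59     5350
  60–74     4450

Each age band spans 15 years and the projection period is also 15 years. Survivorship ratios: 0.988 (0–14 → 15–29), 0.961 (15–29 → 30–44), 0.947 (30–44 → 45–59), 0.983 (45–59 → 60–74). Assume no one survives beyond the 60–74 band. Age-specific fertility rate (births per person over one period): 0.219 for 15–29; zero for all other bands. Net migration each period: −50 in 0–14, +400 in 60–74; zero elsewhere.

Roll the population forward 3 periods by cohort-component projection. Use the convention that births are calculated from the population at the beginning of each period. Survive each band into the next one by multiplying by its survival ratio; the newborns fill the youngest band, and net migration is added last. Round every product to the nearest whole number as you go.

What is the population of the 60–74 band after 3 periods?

6528

Numbering the groups 1..5 from youngest to oldest:
Period 1.
Births: 6850 × 0.219 = 1500
Group 2: 1600 × 0.988 = 1581
Group 3: 6850 × 0.961 = 6583
Group 4: 5150 × 0.947 = 4877
Group 5: 5350 × 0.983 = 5259
Net migration: Group 1 − 50 → 1450; Group 5 + 400 → 5659
→ [1450, 1581, 6583, 4877, 5659]
Period 2.
Births: 1581 × 0.219 = 346
Group 2: 1450 × 0.988 = 1433
Group 3: 1581 × 0.961 = 1519
Group 4: 6583 × 0.947 = 6234
Group 5: 4877 × 0.983 = 4794
Net migration: Group 1 − 50 → 296; Group 5 + 400 → 5194
→ [296, 1433, 1519, 6234, 5194]
Period 3.
Births: 1433 × 0.219 = 314
Group 2: 296 × 0.988 = 292
Group 3: 1433 × 0.961 = 1377
Group 4: 1519 × 0.947 = 1438
Group 5: 6234 × 0.983 = 6128
Net migration: Group 1 − 50 → 264; Group 5 + 400 → 6528
→ [264, 292, 1377, 1438, 6528]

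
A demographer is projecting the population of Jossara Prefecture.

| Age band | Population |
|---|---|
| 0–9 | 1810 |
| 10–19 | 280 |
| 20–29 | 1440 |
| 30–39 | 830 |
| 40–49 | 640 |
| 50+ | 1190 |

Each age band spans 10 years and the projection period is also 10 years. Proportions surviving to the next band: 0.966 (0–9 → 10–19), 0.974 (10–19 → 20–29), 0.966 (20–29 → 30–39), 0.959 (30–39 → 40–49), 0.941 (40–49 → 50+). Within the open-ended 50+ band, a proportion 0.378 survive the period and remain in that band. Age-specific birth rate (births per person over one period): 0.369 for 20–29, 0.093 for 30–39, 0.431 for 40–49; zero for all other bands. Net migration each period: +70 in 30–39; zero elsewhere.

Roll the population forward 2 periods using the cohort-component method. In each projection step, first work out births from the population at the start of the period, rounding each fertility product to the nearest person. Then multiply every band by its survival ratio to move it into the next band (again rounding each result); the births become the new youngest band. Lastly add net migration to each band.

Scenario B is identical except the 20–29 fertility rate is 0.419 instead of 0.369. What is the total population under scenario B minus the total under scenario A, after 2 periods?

Let group 1 be 0–9 through group 6 = 50+.
— Period 1 —
Births: 1440 * 0.369 = 531, 830 * 0.093 = 77, 640 * 0.431 = 276 ⇒ total 884
Group 2: 1810 * 0.966 = 1748
Group 3: 280 * 0.974 = 273
Group 4: 1440 * 0.966 = 1391
Group 5: 830 * 0.959 = 796
Group 6: 640 * 0.941 + 1190 * 0.378 = 602 + 450 = 1052
Net migration: Group 4 + 70 → 1461
Population now: 0–9=884, 10–19=1748, 20–29=273, 30–39=1461, 40–49=796, 50+=1052
— Period 2 —
Births: 273 * 0.369 = 101, 1461 * 0.093 = 136, 796 * 0.431 = 343 ⇒ total 580
Group 2: 884 * 0.966 = 854
Group 3: 1748 * 0.974 = 1703
Group 4: 273 * 0.966 = 264
Group 5: 1461 * 0.959 = 1401
Group 6: 796 * 0.941 + 1052 * 0.378 = 749 + 398 = 1147
Net migration: Group 4 + 70 → 334
Population now: 0–9=580, 10–19=854, 20–29=1703, 30–39=334, 40–49=1401, 50+=1147
Scenario A total after 2 periods: 6019
Scenario B projection —
— Period 1 —
Births: 1440 * 0.419 = 603, 830 * 0.093 = 77, 640 * 0.431 = 276 ⇒ total 956
Group 2: 1810 * 0.966 = 1748
Group 3: 280 * 0.974 = 273
Group 4: 1440 * 0.966 = 1391
Group 5: 830 * 0.959 = 796
Group 6: 640 * 0.941 + 1190 * 0.378 = 602 + 450 = 1052
Net migration: Group 4 + 70 → 1461
Population now: 0–9=956, 10–19=1748, 20–29=273, 30–39=1461, 40–49=796, 50+=1052
— Period 2 —
Births: 273 * 0.419 = 114, 1461 * 0.093 = 136, 796 * 0.431 = 343 ⇒ total 593
Group 2: 956 * 0.966 = 923
Group 3: 1748 * 0.974 = 1703
Group 4: 273 * 0.966 = 264
Group 5: 1461 * 0.959 = 1401
Group 6: 796 * 0.941 + 1052 * 0.378 = 749 + 398 = 1147
Net migration: Group 4 + 70 → 334
Population now: 0–9=593, 10–19=923, 20–29=1703, 30–39=334, 40–49=1401, 50+=1147
Scenario B total after 2 periods: 6101
Difference B − A = 6101 − 6019 = 82

82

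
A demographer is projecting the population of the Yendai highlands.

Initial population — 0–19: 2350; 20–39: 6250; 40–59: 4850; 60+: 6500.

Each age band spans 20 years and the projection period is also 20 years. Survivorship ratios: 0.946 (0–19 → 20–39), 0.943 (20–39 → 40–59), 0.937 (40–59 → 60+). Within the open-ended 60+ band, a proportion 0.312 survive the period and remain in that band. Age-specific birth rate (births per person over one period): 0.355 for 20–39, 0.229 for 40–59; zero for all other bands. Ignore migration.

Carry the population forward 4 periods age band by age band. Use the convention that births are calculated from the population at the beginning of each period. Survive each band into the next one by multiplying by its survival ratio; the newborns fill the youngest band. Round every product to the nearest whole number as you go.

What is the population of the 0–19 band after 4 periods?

1398

— Period 1 —
Births: 6250 × 0.355 = 2219  |  4850 × 0.229 = 1111 → total 3330
20–39: 2350 × 0.946 = 2223
40–59: 6250 × 0.943 = 5894
60+: 4850 × 0.937 + 6500 × 0.312 = 4544 + 2028 = 6572
End of period: [3330, 2223, 5894, 6572]
— Period 2 —
Births: 2223 × 0.355 = 789  |  5894 × 0.229 = 1350 → total 2139
20–39: 3330 × 0.946 = 3150
40–59: 2223 × 0.943 = 2096
60+: 5894 × 0.937 + 6572 × 0.312 = 5523 + 2050 = 7573
End of period: [2139, 3150, 2096, 7573]
— Period 3 —
Births: 3150 × 0.355 = 1118  |  2096 × 0.229 = 480 → total 1598
20–39: 2139 × 0.946 = 2023
40–59: 3150 × 0.943 = 2970
60+: 2096 × 0.937 + 7573 × 0.312 = 1964 + 2363 = 4327
End of period: [1598, 2023, 2970, 4327]
— Period 4 —
Births: 2023 × 0.355 = 718  |  2970 × 0.229 = 680 → total 1398
20–39: 1598 × 0.946 = 1512
40–59: 2023 × 0.943 = 1908
60+: 2970 × 0.937 + 4327 × 0.312 = 2783 + 1350 = 4133
End of period: [1398, 1512, 1908, 4133]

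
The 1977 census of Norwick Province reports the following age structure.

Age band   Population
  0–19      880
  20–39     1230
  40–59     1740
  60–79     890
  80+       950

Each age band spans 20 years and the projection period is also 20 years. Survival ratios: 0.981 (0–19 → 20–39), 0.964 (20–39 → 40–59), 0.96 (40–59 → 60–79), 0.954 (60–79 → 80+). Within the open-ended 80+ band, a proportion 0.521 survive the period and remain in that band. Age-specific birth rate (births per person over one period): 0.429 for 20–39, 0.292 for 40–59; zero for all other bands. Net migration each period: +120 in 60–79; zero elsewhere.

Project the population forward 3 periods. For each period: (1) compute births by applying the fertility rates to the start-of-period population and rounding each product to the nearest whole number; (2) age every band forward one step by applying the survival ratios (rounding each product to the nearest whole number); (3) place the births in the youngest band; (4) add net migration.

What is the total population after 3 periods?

Numbering the groups 1..5 from youngest to oldest:
Period 1.
Births: 1230 × 0.429 = 528 ; 1740 × 0.292 = 508 → total 1036
Group 2: 880 × 0.981 = 863
Group 3: 1230 × 0.964 = 1186
Group 4: 1740 × 0.96 = 1670
Group 5: 890 × 0.954 + 950 × 0.521 = 849 + 495 = 1344
Net migration: Group 4 + 120 → 1790
End of period: [1036, 863, 1186, 1790, 1344]
Period 2.
Births: 863 × 0.429 = 370 ; 1186 × 0.292 = 346 → total 716
Group 2: 1036 × 0.981 = 1016
Group 3: 863 × 0.964 = 832
Group 4: 1186 × 0.96 = 1139
Group 5: 1790 × 0.954 + 1344 × 0.521 = 1708 + 700 = 2408
Net migration: Group 4 + 120 → 1259
End of period: [716, 1016, 832, 1259, 2408]
Period 3.
Births: 1016 × 0.429 = 436 ; 832 × 0.292 = 243 → total 679
Group 2: 716 × 0.981 = 702
Group 3: 1016 × 0.964 = 979
Group 4: 832 × 0.96 = 799
Group 5: 1259 × 0.954 + 2408 × 0.521 = 1201 + 1255 = 2456
Net migration: Group 4 + 120 → 919
End of period: [679, 702, 979, 919, 2456]
Total after period 3: 679 + 702 + 979 + 919 + 2456 = 5735

5735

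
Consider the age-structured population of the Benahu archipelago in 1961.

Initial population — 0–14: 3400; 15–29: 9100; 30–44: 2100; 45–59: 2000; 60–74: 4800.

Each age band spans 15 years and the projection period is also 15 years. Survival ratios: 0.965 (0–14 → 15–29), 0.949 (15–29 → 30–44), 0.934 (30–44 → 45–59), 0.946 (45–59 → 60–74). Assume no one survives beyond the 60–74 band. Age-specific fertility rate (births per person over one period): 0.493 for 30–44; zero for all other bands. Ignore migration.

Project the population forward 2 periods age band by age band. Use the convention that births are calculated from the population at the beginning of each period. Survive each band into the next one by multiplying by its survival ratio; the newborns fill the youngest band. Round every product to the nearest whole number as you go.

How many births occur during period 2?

Call the groups 1 to 5, youngest first.
[period 1]
Births: 2100 × 0.493 = 1035
Group 2: 3400 × 0.965 = 3281
Group 3: 9100 × 0.949 = 8636
Group 4: 2100 × 0.934 = 1961
Group 5: 2000 × 0.946 = 1892
Giving 1035 / 3281 / 8636 / 1961 / 1892.
[period 2]
Births: 8636 × 0.493 = 4258
Group 2: 1035 × 0.965 = 999
Group 3: 3281 × 0.949 = 3114
Group 4: 8636 × 0.934 = 8066
Group 5: 1961 × 0.946 = 1855
Giving 4258 / 999 / 3114 / 8066 / 1855.

4258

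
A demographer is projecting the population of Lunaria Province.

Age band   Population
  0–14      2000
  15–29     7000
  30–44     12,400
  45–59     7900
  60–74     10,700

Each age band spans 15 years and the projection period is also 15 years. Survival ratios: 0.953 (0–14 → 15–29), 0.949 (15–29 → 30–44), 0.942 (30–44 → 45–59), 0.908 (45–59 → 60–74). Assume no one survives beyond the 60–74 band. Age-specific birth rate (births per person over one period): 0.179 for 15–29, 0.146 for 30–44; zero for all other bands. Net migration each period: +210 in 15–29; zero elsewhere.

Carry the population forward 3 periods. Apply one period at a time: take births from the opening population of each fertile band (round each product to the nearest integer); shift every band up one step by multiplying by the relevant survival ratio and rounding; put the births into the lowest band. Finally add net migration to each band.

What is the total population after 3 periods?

12892

Numbering the bands 1..5 from youngest to oldest:
Period 1.
Births: 7000 × 0.179 = 1253  |  12400 × 0.146 = 1810 → total 3063
Band 2: 2000 × 0.953 = 1906
Band 3: 7000 × 0.949 = 6643
Band 4: 12400 × 0.942 = 11681
Band 5: 7900 × 0.908 = 7173
Net migration: Band 2 + 210 → 2116
Giving 3063 / 2116 / 6643 / 11681 / 7173.
Period 2.
Births: 2116 × 0.179 = 379  |  6643 × 0.146 = 970 → total 1349
Band 2: 3063 × 0.953 = 2919
Band 3: 2116 × 0.949 = 2008
Band 4: 6643 × 0.942 = 6258
Band 5: 11681 × 0.908 = 10606
Net migration: Band 2 + 210 → 3129
Giving 1349 / 3129 / 2008 / 6258 / 10606.
Period 3.
Births: 3129 × 0.179 = 560  |  2008 × 0.146 = 293 → total 853
Band 2: 1349 × 0.953 = 1286
Band 3: 3129 × 0.949 = 2969
Band 4: 2008 × 0.942 = 1892
Band 5: 6258 × 0.908 = 5682
Net migration: Band 2 + 210 → 1496
Giving 853 / 1496 / 2969 / 1892 / 5682.
Total after period 3: 853 + 1496 + 2969 + 1892 + 5682 = 12892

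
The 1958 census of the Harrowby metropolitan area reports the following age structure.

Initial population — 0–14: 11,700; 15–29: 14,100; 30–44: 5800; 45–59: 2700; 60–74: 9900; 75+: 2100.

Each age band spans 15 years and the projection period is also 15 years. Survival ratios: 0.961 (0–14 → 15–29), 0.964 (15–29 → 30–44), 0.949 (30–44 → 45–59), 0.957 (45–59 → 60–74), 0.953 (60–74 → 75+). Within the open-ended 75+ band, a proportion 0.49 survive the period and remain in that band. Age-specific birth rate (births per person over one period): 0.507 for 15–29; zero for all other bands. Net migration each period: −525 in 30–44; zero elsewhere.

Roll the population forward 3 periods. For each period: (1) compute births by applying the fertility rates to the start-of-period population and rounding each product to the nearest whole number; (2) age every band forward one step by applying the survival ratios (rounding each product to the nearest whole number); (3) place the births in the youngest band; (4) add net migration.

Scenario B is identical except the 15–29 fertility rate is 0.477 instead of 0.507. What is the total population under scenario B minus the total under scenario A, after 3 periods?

-1117

Numbering the groups 1..6 from youngest to oldest:
[period 1]
Births: 14100 × 0.507 = 7149
Group 2: 11700 × 0.961 = 11244
Group 3: 14100 × 0.964 = 13592
Group 4: 5800 × 0.949 = 5504
Group 5: 2700 × 0.957 = 2584
Group 6: 9900 × 0.953 + 2100 × 0.49 = 9435 + 1029 = 10464
Net migration: Group 3 − 525 → 13067
End of period: [7149, 11244, 13067, 5504, 2584, 10464]
[period 2]
Births: 11244 × 0.507 = 5701
Group 2: 7149 × 0.961 = 6870
Group 3: 11244 × 0.964 = 10839
Group 4: 13067 × 0.949 = 12401
Group 5: 5504 × 0.957 = 5267
Group 6: 2584 × 0.953 + 10464 × 0.49 = 2463 + 5127 = 7590
Net migration: Group 3 − 525 → 10314
End of period: [5701, 6870, 10314, 12401, 5267, 7590]
[period 3]
Births: 6870 × 0.507 = 3483
Group 2: 5701 × 0.961 = 5479
Group 3: 6870 × 0.964 = 6623
Group 4: 10314 × 0.949 = 9788
Group 5: 12401 × 0.957 = 11868
Group 6: 5267 × 0.953 + 7590 × 0.49 = 5019 + 3719 = 8738
Net migration: Group 3 − 525 → 6098
End of period: [3483, 5479, 6098, 9788, 11868, 8738]
Scenario A total after 3 periods: 45454
Scenario B projection —
[period 1]
Births: 14100 × 0.477 = 6726
Group 2: 11700 × 0.961 = 11244
Group 3: 14100 × 0.964 = 13592
Group 4: 5800 × 0.949 = 5504
Group 5: 2700 × 0.957 = 2584
Group 6: 9900 × 0.953 + 2100 × 0.49 = 9435 + 1029 = 10464
Net migration: Group 3 − 525 → 13067
End of period: [6726, 11244, 13067, 5504, 2584, 10464]
[period 2]
Births: 11244 × 0.477 = 5363
Group 2: 6726 × 0.961 = 6464
Group 3: 11244 × 0.964 = 10839
Group 4: 13067 × 0.949 = 12401
Group 5: 5504 × 0.957 = 5267
Group 6: 2584 × 0.953 + 10464 × 0.49 = 2463 + 5127 = 7590
Net migration: Group 3 − 525 → 10314
End of period: [5363, 6464, 10314, 12401, 5267, 7590]
[period 3]
Births: 6464 × 0.477 = 3083
Group 2: 5363 × 0.961 = 5154
Group 3: 6464 × 0.964 = 6231
Group 4: 10314 × 0.949 = 9788
Group 5: 12401 × 0.957 = 11868
Group 6: 5267 × 0.953 + 7590 × 0.49 = 5019 + 3719 = 8738
Net migration: Group 3 − 525 → 5706
End of period: [3083, 5154, 5706, 9788, 11868, 8738]
Scenario B total after 3 periods: 44337
Difference B − A = 44337 − 45454 = -1117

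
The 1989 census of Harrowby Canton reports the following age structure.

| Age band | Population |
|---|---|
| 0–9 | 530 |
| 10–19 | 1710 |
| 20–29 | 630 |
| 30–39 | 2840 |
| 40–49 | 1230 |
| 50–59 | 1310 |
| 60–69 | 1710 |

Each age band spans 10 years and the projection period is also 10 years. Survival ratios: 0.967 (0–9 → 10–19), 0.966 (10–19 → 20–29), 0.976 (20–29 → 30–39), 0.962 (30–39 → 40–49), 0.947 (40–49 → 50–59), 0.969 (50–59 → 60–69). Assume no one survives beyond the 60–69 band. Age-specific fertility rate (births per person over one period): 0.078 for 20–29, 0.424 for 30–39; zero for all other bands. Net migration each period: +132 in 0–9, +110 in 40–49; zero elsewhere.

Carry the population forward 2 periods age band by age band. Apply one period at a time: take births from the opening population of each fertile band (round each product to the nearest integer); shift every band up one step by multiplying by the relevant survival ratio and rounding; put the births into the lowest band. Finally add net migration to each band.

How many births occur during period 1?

[period 1]
Births: 630 × 0.078 = 49 ; 2840 × 0.424 = 1204 → 1253
10–19: 530 × 0.967 = 513
20–29: 1710 × 0.966 = 1652
30–39: 630 × 0.976 = 615
40–49: 2840 × 0.962 = 2732
50–59: 1230 × 0.947 = 1165
60–69: 1310 × 0.969 = 1269
Net migration: 0–9 + 132 → 1385; 40–49 + 110 → 2842
Population now: 0–9=1385, 10–19=513, 20–29=1652, 30–39=615, 40–49=2842, 50–59=1165, 60–69=1269

1253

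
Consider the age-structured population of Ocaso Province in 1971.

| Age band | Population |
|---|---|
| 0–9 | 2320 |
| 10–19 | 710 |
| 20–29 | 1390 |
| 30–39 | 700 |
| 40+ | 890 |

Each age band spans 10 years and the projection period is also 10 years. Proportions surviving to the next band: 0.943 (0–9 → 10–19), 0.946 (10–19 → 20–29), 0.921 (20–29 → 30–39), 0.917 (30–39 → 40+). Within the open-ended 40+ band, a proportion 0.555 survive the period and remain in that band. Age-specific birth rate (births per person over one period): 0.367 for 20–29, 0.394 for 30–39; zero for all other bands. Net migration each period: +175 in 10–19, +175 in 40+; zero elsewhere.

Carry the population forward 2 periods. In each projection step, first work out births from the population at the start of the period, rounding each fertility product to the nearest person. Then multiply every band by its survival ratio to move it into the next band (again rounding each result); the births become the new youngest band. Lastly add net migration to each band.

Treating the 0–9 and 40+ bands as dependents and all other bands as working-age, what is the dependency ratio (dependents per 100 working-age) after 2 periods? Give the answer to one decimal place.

(Groups numbered youngest = 1 to oldest = 5.)
— Period 1 —
Births: 1390 × 0.367 = 510  |  700 × 0.394 = 276 → total 786
Group 2: 2320 × 0.943 = 2188
Group 3: 710 × 0.946 = 672
Group 4: 1390 × 0.921 = 1280
Group 5: 700 × 0.917 + 890 × 0.555 = 642 + 494 = 1136
Net migration: Group 2 + 175 → 2363; Group 5 + 175 → 1311
→ [786, 2363, 672, 1280, 1311]
— Period 2 —
Births: 672 × 0.367 = 247  |  1280 × 0.394 = 504 → total 751
Group 2: 786 × 0.943 = 741
Group 3: 2363 × 0.946 = 2235
Group 4: 672 × 0.921 = 619
Group 5: 1280 × 0.917 + 1311 × 0.555 = 1174 + 728 = 1902
Net migration: Group 2 + 175 → 916; Group 5 + 175 → 2077
→ [751, 916, 2235, 619, 2077]
Dependents (band 0–9 + band 40+) = 751 + 2077 = 2828; working-age = 3770; ratio = 2828/3770 × 100 = 75.0

75.0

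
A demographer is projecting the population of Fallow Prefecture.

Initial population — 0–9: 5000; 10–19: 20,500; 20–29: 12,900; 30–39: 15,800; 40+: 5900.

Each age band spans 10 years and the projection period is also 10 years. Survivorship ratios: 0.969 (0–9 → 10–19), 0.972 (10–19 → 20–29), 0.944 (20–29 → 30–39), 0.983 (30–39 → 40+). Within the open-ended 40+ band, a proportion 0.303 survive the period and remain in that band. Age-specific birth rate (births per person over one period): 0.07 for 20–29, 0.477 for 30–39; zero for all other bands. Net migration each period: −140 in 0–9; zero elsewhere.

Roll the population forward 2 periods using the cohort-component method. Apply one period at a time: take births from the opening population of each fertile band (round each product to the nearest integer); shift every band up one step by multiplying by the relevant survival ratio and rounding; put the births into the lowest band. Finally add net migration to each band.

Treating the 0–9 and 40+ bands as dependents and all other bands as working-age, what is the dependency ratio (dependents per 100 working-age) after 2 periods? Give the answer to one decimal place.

76.9

Call the groups 1 to 5, youngest first.
[period 1]
Births: 12900 × 0.07 = 903, 15800 × 0.477 = 7537 ⇒ total 8440
Group 2: 5000 × 0.969 = 4845
Group 3: 20500 × 0.972 = 19926
Group 4: 12900 × 0.944 = 12178
Group 5: 15800 × 0.983 + 5900 × 0.303 = 15531 + 1788 = 17319
Net migration: Group 1 − 140 → 8300
→ [8300, 4845, 19926, 12178, 17319]
[period 2]
Births: 19926 × 0.07 = 1395, 12178 × 0.477 = 5809 ⇒ total 7204
Group 2: 8300 × 0.969 = 8043
Group 3: 4845 × 0.972 = 4709
Group 4: 19926 × 0.944 = 18810
Group 5: 12178 × 0.983 + 17319 × 0.303 = 11971 + 5248 = 17219
Net migration: Group 1 − 140 → 7064
→ [7064, 8043, 4709, 18810, 17219]
Dependents (band 0–9 + band 40+) = 7064 + 17219 = 24283; working-age = 31562; ratio = 24283/31562 × 100 = 76.9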